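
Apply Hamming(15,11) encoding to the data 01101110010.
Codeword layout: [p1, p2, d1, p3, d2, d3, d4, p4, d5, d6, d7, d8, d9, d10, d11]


Parity bits: p1=1, p2=0, p3=1, p4=0

100111001110010


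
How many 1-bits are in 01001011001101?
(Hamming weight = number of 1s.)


Counting 1s in 01001011001101

7


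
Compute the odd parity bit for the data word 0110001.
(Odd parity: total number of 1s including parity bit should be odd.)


Number of 1s in data: 3
Parity bit: 0

0


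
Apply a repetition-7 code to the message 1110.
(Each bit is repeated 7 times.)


Each bit -> 7 copies

1111111111111111111110000000


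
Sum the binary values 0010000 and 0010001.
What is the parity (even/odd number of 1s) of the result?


0010000 = 16
0010001 = 17
Sum = 33 = 100001
1s count = 2

even parity (2 ones in 100001)


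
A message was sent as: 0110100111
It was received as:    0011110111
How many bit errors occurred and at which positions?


XOR: 0101010000

3 error(s) at position(s): 1, 3, 5


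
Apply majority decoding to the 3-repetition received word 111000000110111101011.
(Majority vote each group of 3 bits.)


Groups: 111, 000, 000, 110, 111, 101, 011
Majority votes: 1001111

1001111


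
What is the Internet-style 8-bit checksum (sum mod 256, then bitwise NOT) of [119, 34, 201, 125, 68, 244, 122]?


Sum = 913 mod 256 = 145
Complement = 110

110


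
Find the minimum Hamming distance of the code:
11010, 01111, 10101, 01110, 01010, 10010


Comparing all pairs, minimum distance: 1
Can detect 0 errors, correct 0 errors

1


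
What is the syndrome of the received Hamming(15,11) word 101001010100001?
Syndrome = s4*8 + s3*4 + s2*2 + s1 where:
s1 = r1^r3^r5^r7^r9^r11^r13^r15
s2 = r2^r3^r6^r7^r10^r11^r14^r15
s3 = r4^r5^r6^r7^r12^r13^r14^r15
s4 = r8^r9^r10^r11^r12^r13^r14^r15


s1=1, s2=0, s3=0, s4=1

Syndrome = 9 (error at position 9)


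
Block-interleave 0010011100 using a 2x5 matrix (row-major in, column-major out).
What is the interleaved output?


Matrix:
  00100
  11100
Read columns: 0101110000

0101110000


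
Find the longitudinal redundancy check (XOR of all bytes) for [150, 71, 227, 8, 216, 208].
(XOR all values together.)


XOR chain: 150 ^ 71 ^ 227 ^ 8 ^ 216 ^ 208 = 50

50


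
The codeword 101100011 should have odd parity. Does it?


Number of 1s: 5

Yes, parity is correct (5 ones)


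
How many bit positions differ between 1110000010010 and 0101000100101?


XOR: 1011000110111
Count of 1s: 8

8


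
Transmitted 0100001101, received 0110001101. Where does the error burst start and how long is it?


XOR: 0010000000

Burst at position 2, length 1


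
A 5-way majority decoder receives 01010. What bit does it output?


Ones: 2 out of 5
Threshold: 3

0 (2/5 voted 1)


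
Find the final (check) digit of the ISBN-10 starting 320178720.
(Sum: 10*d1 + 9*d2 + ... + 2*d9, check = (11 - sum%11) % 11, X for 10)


Weighted sum: 171
171 mod 11 = 6

Check digit: 5


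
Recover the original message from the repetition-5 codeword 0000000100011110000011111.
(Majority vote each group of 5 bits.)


Groups: 00000, 00100, 01111, 00000, 11111
Majority votes: 00101

00101


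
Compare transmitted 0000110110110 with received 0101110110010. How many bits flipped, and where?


XOR: 0101000000100

3 error(s) at position(s): 1, 3, 10


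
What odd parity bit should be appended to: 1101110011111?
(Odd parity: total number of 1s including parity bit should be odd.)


Number of 1s in data: 10
Parity bit: 1

1


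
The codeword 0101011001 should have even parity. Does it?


Number of 1s: 5

No, parity error (5 ones)


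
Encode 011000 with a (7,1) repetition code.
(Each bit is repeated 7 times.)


Each bit -> 7 copies

000000011111111111111000000000000000000000


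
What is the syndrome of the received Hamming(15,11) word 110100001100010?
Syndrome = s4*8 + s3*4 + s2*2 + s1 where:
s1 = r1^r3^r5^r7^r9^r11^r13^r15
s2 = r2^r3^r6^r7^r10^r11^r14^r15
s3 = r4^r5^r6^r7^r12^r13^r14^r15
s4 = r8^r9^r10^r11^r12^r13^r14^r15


s1=0, s2=1, s3=0, s4=1

Syndrome = 10 (error at position 10)


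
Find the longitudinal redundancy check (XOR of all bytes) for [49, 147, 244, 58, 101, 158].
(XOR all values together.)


XOR chain: 49 ^ 147 ^ 244 ^ 58 ^ 101 ^ 158 = 151

151


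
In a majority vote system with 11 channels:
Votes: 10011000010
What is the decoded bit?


Ones: 4 out of 11
Threshold: 6

0 (4/11 voted 1)


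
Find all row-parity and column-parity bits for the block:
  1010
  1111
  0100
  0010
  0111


Row parities: 00111
Column parities: 0100

Row P: 00111, Col P: 0100, Corner: 1


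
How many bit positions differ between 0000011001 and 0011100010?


XOR: 0011111011
Count of 1s: 7

7


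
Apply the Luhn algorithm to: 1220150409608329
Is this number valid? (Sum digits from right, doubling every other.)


Luhn sum = 54
54 mod 10 = 4

Invalid (Luhn sum mod 10 = 4)


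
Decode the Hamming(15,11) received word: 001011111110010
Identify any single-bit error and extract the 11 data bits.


Syndrome = 9: error at position 9

Data: 11110110010 (corrected bit 9)


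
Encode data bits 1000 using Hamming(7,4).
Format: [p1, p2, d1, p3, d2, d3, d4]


Parity bits: p1=1, p2=1, p3=0

1110000


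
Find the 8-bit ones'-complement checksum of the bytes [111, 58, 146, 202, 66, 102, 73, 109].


Sum = 867 mod 256 = 99
Complement = 156

156


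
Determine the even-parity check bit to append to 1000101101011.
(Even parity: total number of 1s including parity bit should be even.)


Number of 1s in data: 7
Parity bit: 1

1


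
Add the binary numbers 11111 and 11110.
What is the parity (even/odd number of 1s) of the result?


11111 = 31
11110 = 30
Sum = 61 = 111101
1s count = 5

odd parity (5 ones in 111101)


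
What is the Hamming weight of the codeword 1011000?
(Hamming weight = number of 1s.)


Counting 1s in 1011000

3


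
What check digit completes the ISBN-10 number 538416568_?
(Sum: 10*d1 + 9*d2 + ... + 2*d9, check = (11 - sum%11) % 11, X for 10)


Weighted sum: 259
259 mod 11 = 6

Check digit: 5


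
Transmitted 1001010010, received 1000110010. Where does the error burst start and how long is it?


XOR: 0001100000

Burst at position 3, length 2


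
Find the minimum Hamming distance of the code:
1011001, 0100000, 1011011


Comparing all pairs, minimum distance: 1
Can detect 0 errors, correct 0 errors

1


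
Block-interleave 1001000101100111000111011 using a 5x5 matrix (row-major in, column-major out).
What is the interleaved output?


Matrix:
  10010
  00101
  10011
  10001
  11011
Read columns: 1011100001010001010101111

1011100001010001010101111


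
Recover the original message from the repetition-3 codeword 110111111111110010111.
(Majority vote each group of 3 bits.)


Groups: 110, 111, 111, 111, 110, 010, 111
Majority votes: 1111101

1111101


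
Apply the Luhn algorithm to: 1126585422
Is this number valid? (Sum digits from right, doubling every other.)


Luhn sum = 33
33 mod 10 = 3

Invalid (Luhn sum mod 10 = 3)


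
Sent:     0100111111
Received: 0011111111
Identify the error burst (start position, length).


XOR: 0111000000

Burst at position 1, length 3


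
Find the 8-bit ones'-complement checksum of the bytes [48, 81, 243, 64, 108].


Sum = 544 mod 256 = 32
Complement = 223

223


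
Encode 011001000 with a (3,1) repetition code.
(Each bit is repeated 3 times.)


Each bit -> 3 copies

000111111000000111000000000


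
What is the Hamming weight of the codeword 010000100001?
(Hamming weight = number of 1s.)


Counting 1s in 010000100001

3


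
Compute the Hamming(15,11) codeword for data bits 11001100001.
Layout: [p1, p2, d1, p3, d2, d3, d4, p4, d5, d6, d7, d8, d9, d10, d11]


Parity bits: p1=0, p2=1, p3=0, p4=1

011010011100001


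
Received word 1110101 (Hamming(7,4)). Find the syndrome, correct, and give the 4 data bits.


Syndrome = 2: error at position 2

Data: 1101 (corrected bit 2)


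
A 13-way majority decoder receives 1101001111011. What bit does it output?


Ones: 9 out of 13
Threshold: 7

1 (9/13 voted 1)


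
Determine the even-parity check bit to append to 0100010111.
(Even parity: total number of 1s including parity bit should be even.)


Number of 1s in data: 5
Parity bit: 1

1


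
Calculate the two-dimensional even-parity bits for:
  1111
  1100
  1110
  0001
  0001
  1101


Row parities: 001111
Column parities: 0000

Row P: 001111, Col P: 0000, Corner: 0


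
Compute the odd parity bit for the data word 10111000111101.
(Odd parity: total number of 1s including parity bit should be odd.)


Number of 1s in data: 9
Parity bit: 0

0


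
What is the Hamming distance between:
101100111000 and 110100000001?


XOR: 011000111001
Count of 1s: 6

6


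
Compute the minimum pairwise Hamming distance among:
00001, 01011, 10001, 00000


Comparing all pairs, minimum distance: 1
Can detect 0 errors, correct 0 errors

1


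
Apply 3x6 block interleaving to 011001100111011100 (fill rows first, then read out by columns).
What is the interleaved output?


Matrix:
  011001
  100111
  011100
Read columns: 010101101011010110

010101101011010110


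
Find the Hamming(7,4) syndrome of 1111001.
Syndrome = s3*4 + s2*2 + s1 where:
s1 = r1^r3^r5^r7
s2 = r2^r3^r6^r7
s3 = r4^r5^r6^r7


s1=1, s2=1, s3=0

Syndrome = 3 (error at position 3)


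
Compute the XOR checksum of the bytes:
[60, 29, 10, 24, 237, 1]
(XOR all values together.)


XOR chain: 60 ^ 29 ^ 10 ^ 24 ^ 237 ^ 1 = 223

223


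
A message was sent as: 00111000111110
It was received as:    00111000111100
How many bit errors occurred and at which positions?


XOR: 00000000000010

1 error(s) at position(s): 12


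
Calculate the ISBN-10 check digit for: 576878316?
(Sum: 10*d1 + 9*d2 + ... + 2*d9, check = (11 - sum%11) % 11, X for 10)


Weighted sum: 326
326 mod 11 = 7

Check digit: 4


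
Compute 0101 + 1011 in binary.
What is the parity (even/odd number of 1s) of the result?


0101 = 5
1011 = 11
Sum = 16 = 10000
1s count = 1

odd parity (1 ones in 10000)


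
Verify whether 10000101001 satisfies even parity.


Number of 1s: 4

Yes, parity is correct (4 ones)


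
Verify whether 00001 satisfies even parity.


Number of 1s: 1

No, parity error (1 ones)


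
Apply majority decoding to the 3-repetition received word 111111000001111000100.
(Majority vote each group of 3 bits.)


Groups: 111, 111, 000, 001, 111, 000, 100
Majority votes: 1100100

1100100


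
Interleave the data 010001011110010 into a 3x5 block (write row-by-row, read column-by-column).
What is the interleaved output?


Matrix:
  01000
  10111
  10010
Read columns: 011100010011010

011100010011010


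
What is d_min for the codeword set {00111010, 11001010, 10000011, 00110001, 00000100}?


Comparing all pairs, minimum distance: 3
Can detect 2 errors, correct 1 errors

3


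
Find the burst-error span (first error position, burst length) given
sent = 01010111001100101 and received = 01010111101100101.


XOR: 00000000100000000

Burst at position 8, length 1


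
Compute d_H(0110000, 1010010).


XOR: 1100010
Count of 1s: 3

3


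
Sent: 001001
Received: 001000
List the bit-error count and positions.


XOR: 000001

1 error(s) at position(s): 5


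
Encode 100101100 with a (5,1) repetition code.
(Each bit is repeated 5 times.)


Each bit -> 5 copies

111110000000000111110000011111111110000000000


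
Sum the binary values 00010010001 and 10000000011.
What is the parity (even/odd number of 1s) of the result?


00010010001 = 145
10000000011 = 1027
Sum = 1172 = 10010010100
1s count = 4

even parity (4 ones in 10010010100)


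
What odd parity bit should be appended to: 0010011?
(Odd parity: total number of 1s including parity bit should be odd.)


Number of 1s in data: 3
Parity bit: 0

0


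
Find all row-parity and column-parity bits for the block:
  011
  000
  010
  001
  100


Row parities: 00111
Column parities: 100

Row P: 00111, Col P: 100, Corner: 1


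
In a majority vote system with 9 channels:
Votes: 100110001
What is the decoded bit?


Ones: 4 out of 9
Threshold: 5

0 (4/9 voted 1)


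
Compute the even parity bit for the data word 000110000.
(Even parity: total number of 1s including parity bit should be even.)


Number of 1s in data: 2
Parity bit: 0

0


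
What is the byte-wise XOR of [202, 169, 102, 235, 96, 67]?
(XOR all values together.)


XOR chain: 202 ^ 169 ^ 102 ^ 235 ^ 96 ^ 67 = 205

205


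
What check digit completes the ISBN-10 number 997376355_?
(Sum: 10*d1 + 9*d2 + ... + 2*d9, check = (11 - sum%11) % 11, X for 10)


Weighted sum: 357
357 mod 11 = 5

Check digit: 6


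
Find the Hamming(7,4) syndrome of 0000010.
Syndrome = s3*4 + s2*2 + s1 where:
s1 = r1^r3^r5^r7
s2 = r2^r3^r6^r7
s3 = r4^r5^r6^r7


s1=0, s2=1, s3=1

Syndrome = 6 (error at position 6)


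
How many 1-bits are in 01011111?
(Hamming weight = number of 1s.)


Counting 1s in 01011111

6


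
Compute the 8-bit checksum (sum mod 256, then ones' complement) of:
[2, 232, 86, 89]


Sum = 409 mod 256 = 153
Complement = 102

102


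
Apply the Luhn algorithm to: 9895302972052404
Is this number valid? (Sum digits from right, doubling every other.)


Luhn sum = 74
74 mod 10 = 4

Invalid (Luhn sum mod 10 = 4)


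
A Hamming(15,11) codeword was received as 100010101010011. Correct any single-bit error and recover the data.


Syndrome = 0: no error detected

Data: 01011010011 (no errors)


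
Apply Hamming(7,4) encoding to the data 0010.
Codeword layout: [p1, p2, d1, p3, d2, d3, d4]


Parity bits: p1=0, p2=1, p3=1

0101010


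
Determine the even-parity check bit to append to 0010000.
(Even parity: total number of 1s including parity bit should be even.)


Number of 1s in data: 1
Parity bit: 1

1


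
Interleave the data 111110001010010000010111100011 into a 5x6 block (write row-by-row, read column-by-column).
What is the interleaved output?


Matrix:
  111110
  001010
  010000
  010111
  100011
Read columns: 100011011011000100101101100011

100011011011000100101101100011


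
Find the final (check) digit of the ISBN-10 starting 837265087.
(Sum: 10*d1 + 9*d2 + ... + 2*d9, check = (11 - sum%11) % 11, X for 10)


Weighted sum: 276
276 mod 11 = 1

Check digit: X


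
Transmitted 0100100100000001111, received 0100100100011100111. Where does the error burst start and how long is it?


XOR: 0000000000011101000

Burst at position 11, length 5


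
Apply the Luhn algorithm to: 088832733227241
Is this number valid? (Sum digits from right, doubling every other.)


Luhn sum = 67
67 mod 10 = 7

Invalid (Luhn sum mod 10 = 7)


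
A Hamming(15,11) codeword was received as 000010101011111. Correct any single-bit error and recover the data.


Syndrome = 0: no error detected

Data: 01011011111 (no errors)


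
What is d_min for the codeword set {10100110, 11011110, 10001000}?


Comparing all pairs, minimum distance: 4
Can detect 3 errors, correct 1 errors

4


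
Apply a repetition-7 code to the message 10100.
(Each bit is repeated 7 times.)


Each bit -> 7 copies

11111110000000111111100000000000000


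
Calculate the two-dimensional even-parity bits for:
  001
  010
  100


Row parities: 111
Column parities: 111

Row P: 111, Col P: 111, Corner: 1


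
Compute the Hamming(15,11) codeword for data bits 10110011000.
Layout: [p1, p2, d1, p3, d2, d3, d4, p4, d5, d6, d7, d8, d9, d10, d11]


Parity bits: p1=1, p2=0, p3=1, p4=0

101101100011000


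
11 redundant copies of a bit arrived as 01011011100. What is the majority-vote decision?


Ones: 6 out of 11
Threshold: 6

1 (6/11 voted 1)


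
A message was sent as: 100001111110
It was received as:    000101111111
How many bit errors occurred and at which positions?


XOR: 100100000001

3 error(s) at position(s): 0, 3, 11


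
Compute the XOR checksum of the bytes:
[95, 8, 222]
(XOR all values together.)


XOR chain: 95 ^ 8 ^ 222 = 137

137


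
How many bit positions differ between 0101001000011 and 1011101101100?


XOR: 1110100101111
Count of 1s: 9

9


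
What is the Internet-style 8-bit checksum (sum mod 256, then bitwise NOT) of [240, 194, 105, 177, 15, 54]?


Sum = 785 mod 256 = 17
Complement = 238

238


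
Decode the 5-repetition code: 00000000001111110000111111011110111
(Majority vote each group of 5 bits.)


Groups: 00000, 00000, 11111, 10000, 11111, 10111, 10111
Majority votes: 0010111

0010111


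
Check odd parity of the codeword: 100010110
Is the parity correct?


Number of 1s: 4

No, parity error (4 ones)


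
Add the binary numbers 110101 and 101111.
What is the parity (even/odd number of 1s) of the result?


110101 = 53
101111 = 47
Sum = 100 = 1100100
1s count = 3

odd parity (3 ones in 1100100)


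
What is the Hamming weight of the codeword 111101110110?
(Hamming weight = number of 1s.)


Counting 1s in 111101110110

9


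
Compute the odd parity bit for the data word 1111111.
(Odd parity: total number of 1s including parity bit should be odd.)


Number of 1s in data: 7
Parity bit: 0

0


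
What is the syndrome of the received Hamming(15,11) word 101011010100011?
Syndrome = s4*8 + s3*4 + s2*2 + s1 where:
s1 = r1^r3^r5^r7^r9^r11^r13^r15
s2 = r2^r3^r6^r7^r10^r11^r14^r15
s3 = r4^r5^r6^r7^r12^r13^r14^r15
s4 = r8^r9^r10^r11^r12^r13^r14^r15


s1=0, s2=1, s3=0, s4=0

Syndrome = 2 (error at position 2)


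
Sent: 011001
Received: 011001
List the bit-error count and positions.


XOR: 000000

0 errors (received matches sent)


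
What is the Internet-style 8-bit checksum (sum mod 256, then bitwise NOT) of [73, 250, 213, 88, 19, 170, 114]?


Sum = 927 mod 256 = 159
Complement = 96

96


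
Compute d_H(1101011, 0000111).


XOR: 1101100
Count of 1s: 4

4


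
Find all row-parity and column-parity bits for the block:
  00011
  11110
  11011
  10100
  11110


Row parities: 00000
Column parities: 01100

Row P: 00000, Col P: 01100, Corner: 0


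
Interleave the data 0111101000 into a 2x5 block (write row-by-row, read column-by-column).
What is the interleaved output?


Matrix:
  01111
  01000
Read columns: 0011101010

0011101010


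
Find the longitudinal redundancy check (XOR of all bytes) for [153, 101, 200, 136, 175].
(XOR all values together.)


XOR chain: 153 ^ 101 ^ 200 ^ 136 ^ 175 = 19

19


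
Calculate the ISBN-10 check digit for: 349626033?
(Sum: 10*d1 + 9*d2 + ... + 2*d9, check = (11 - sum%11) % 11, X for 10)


Weighted sum: 237
237 mod 11 = 6

Check digit: 5


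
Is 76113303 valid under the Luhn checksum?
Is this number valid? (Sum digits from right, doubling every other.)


Luhn sum = 26
26 mod 10 = 6

Invalid (Luhn sum mod 10 = 6)


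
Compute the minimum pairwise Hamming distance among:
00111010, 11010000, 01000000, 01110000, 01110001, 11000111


Comparing all pairs, minimum distance: 1
Can detect 0 errors, correct 0 errors

1


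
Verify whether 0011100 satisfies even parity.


Number of 1s: 3

No, parity error (3 ones)


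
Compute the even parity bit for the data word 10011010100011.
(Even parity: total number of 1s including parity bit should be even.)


Number of 1s in data: 7
Parity bit: 1

1


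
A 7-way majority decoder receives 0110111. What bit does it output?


Ones: 5 out of 7
Threshold: 4

1 (5/7 voted 1)


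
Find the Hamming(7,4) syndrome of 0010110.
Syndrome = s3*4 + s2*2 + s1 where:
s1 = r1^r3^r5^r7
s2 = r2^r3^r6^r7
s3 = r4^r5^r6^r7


s1=0, s2=0, s3=0

Syndrome = 0 (no error)


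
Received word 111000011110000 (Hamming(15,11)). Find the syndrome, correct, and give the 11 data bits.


Syndrome = 0: no error detected

Data: 10001110000 (no errors)


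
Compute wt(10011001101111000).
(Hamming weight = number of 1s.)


Counting 1s in 10011001101111000

9


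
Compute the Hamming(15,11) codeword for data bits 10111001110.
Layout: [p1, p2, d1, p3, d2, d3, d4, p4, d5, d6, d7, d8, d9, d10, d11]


Parity bits: p1=0, p2=0, p3=1, p4=0

001101101001110


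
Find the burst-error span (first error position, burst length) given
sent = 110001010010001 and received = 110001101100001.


XOR: 000000111110000

Burst at position 6, length 5


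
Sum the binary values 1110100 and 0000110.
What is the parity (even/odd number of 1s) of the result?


1110100 = 116
0000110 = 6
Sum = 122 = 1111010
1s count = 5

odd parity (5 ones in 1111010)


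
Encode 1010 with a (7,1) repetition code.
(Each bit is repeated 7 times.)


Each bit -> 7 copies

1111111000000011111110000000


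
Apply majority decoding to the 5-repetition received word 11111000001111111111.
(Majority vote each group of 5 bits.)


Groups: 11111, 00000, 11111, 11111
Majority votes: 1011

1011


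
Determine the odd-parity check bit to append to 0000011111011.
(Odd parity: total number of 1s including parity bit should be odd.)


Number of 1s in data: 7
Parity bit: 0

0


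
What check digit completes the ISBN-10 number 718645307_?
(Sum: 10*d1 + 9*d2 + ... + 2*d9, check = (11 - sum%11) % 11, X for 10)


Weighted sum: 260
260 mod 11 = 7

Check digit: 4


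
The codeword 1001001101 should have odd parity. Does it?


Number of 1s: 5

Yes, parity is correct (5 ones)


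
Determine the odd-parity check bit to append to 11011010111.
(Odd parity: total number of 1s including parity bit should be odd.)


Number of 1s in data: 8
Parity bit: 1

1


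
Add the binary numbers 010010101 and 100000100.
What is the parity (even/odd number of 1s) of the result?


010010101 = 149
100000100 = 260
Sum = 409 = 110011001
1s count = 5

odd parity (5 ones in 110011001)


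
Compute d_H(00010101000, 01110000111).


XOR: 01100101111
Count of 1s: 7

7


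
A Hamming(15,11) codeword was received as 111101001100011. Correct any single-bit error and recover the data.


Syndrome = 0: no error detected

Data: 10101100011 (no errors)


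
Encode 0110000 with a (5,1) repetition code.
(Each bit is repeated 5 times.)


Each bit -> 5 copies

00000111111111100000000000000000000


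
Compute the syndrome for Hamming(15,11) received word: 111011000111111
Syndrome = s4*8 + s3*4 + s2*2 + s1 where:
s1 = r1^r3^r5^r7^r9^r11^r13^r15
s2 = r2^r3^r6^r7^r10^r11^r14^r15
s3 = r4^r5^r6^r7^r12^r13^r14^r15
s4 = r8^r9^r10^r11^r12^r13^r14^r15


s1=0, s2=1, s3=0, s4=0

Syndrome = 2 (error at position 2)


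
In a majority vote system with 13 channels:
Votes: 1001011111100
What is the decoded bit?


Ones: 8 out of 13
Threshold: 7

1 (8/13 voted 1)


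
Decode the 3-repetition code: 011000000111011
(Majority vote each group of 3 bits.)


Groups: 011, 000, 000, 111, 011
Majority votes: 10011

10011


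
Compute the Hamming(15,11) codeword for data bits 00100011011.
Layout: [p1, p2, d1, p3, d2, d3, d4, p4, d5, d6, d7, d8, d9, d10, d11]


Parity bits: p1=0, p2=0, p3=0, p4=0

000001000011011


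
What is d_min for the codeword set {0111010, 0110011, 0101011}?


Comparing all pairs, minimum distance: 2
Can detect 1 errors, correct 0 errors

2


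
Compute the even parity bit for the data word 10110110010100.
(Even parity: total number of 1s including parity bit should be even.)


Number of 1s in data: 7
Parity bit: 1

1


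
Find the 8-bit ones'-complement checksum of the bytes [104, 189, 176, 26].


Sum = 495 mod 256 = 239
Complement = 16

16


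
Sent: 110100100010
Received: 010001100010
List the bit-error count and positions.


XOR: 100101000000

3 error(s) at position(s): 0, 3, 5


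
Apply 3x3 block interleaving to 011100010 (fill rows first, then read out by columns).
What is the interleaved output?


Matrix:
  011
  100
  010
Read columns: 010101100

010101100


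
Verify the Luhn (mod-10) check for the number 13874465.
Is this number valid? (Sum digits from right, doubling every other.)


Luhn sum = 39
39 mod 10 = 9

Invalid (Luhn sum mod 10 = 9)


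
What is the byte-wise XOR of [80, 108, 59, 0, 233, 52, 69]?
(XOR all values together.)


XOR chain: 80 ^ 108 ^ 59 ^ 0 ^ 233 ^ 52 ^ 69 = 159

159


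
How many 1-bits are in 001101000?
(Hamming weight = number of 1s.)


Counting 1s in 001101000

3


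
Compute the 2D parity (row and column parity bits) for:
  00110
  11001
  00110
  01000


Row parities: 0101
Column parities: 10001

Row P: 0101, Col P: 10001, Corner: 0


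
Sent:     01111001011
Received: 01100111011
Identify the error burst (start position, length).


XOR: 00011110000

Burst at position 3, length 4


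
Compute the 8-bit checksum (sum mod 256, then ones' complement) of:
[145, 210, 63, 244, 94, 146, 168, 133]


Sum = 1203 mod 256 = 179
Complement = 76

76


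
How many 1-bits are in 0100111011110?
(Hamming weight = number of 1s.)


Counting 1s in 0100111011110

8


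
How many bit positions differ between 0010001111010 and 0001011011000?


XOR: 0011010100010
Count of 1s: 5

5


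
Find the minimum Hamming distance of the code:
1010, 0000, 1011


Comparing all pairs, minimum distance: 1
Can detect 0 errors, correct 0 errors

1


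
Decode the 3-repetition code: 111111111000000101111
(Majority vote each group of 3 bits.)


Groups: 111, 111, 111, 000, 000, 101, 111
Majority votes: 1110011

1110011


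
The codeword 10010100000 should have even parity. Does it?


Number of 1s: 3

No, parity error (3 ones)


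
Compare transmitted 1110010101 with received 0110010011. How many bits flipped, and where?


XOR: 1000000110

3 error(s) at position(s): 0, 7, 8


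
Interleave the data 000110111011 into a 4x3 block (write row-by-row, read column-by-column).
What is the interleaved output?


Matrix:
  000
  110
  111
  011
Read columns: 011001110011

011001110011


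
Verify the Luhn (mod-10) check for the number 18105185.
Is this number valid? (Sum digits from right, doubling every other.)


Luhn sum = 26
26 mod 10 = 6

Invalid (Luhn sum mod 10 = 6)


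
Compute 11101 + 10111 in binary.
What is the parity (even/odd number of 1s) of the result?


11101 = 29
10111 = 23
Sum = 52 = 110100
1s count = 3

odd parity (3 ones in 110100)


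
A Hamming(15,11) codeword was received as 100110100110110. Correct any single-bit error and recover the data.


Syndrome = 5: error at position 5

Data: 00010110110 (corrected bit 5)


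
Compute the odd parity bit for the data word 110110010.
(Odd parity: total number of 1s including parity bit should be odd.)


Number of 1s in data: 5
Parity bit: 0

0


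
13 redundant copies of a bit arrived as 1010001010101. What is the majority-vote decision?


Ones: 6 out of 13
Threshold: 7

0 (6/13 voted 1)


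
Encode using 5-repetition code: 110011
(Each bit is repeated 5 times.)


Each bit -> 5 copies

111111111100000000001111111111


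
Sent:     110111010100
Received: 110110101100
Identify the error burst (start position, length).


XOR: 000001111000

Burst at position 5, length 4


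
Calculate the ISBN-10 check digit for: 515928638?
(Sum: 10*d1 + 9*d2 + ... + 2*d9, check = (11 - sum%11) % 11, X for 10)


Weighted sum: 263
263 mod 11 = 10

Check digit: 1


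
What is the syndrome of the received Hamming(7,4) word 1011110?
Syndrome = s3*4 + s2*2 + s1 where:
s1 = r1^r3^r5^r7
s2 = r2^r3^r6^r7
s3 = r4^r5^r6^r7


s1=1, s2=0, s3=1

Syndrome = 5 (error at position 5)


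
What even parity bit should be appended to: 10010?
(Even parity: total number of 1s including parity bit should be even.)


Number of 1s in data: 2
Parity bit: 0

0


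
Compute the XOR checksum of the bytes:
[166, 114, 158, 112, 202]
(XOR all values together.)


XOR chain: 166 ^ 114 ^ 158 ^ 112 ^ 202 = 240

240


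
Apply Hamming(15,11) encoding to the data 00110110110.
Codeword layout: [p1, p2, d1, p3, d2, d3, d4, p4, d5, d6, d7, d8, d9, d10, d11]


Parity bits: p1=1, p2=1, p3=0, p4=0

110001100110110


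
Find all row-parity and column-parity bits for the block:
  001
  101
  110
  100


Row parities: 1001
Column parities: 110

Row P: 1001, Col P: 110, Corner: 0


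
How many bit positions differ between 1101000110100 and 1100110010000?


XOR: 0001110100100
Count of 1s: 5

5


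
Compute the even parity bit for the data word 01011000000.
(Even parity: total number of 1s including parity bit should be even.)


Number of 1s in data: 3
Parity bit: 1

1


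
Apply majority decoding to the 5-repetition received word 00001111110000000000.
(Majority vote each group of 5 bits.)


Groups: 00001, 11111, 00000, 00000
Majority votes: 0100

0100


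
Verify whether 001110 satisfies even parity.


Number of 1s: 3

No, parity error (3 ones)


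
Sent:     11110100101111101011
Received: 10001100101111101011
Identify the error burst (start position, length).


XOR: 01111000000000000000

Burst at position 1, length 4


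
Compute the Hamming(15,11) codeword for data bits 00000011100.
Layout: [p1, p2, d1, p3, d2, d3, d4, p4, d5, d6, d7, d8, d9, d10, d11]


Parity bits: p1=0, p2=1, p3=0, p4=1

010000010011100


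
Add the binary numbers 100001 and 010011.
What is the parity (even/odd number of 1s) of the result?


100001 = 33
010011 = 19
Sum = 52 = 110100
1s count = 3

odd parity (3 ones in 110100)


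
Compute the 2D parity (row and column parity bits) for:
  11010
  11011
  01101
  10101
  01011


Row parities: 10111
Column parities: 10010

Row P: 10111, Col P: 10010, Corner: 0


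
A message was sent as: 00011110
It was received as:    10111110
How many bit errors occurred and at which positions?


XOR: 10100000

2 error(s) at position(s): 0, 2


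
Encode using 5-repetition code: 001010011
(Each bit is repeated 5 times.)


Each bit -> 5 copies

000000000011111000001111100000000001111111111


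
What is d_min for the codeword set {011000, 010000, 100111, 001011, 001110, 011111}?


Comparing all pairs, minimum distance: 1
Can detect 0 errors, correct 0 errors

1


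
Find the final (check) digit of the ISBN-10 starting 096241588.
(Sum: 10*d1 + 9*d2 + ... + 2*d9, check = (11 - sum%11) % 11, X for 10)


Weighted sum: 232
232 mod 11 = 1

Check digit: X


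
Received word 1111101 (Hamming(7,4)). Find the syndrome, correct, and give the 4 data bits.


Syndrome = 6: error at position 6

Data: 1111 (corrected bit 6)


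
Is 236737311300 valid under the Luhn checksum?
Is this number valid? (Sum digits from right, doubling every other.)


Luhn sum = 42
42 mod 10 = 2

Invalid (Luhn sum mod 10 = 2)


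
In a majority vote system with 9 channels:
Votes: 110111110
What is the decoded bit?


Ones: 7 out of 9
Threshold: 5

1 (7/9 voted 1)


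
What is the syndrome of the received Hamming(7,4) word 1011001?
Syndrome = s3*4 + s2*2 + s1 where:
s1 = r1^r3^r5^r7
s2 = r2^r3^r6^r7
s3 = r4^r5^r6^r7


s1=1, s2=0, s3=0

Syndrome = 1 (error at position 1)


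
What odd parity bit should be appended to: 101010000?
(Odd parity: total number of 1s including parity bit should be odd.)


Number of 1s in data: 3
Parity bit: 0

0


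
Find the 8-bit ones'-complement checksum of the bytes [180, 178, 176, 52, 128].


Sum = 714 mod 256 = 202
Complement = 53

53


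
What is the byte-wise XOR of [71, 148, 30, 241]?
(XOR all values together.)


XOR chain: 71 ^ 148 ^ 30 ^ 241 = 60

60


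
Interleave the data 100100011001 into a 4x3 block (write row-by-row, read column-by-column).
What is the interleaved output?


Matrix:
  100
  100
  011
  001
Read columns: 110000100011

110000100011


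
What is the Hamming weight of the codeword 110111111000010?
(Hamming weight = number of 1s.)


Counting 1s in 110111111000010

9


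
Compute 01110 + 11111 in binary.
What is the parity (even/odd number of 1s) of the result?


01110 = 14
11111 = 31
Sum = 45 = 101101
1s count = 4

even parity (4 ones in 101101)


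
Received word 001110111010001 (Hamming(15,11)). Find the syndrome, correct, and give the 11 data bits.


Syndrome = 0: no error detected

Data: 11011010001 (no errors)


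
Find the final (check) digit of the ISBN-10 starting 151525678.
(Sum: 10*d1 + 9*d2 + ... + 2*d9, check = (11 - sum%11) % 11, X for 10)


Weighted sum: 196
196 mod 11 = 9

Check digit: 2


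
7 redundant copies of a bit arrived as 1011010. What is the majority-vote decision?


Ones: 4 out of 7
Threshold: 4

1 (4/7 voted 1)


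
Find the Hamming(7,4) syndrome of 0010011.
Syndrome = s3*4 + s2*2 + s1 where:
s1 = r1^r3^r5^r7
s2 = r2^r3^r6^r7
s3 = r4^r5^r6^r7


s1=0, s2=1, s3=0

Syndrome = 2 (error at position 2)


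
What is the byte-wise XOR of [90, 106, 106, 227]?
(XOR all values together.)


XOR chain: 90 ^ 106 ^ 106 ^ 227 = 185

185


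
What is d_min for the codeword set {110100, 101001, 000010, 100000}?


Comparing all pairs, minimum distance: 2
Can detect 1 errors, correct 0 errors

2


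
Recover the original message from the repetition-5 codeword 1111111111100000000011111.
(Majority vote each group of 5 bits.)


Groups: 11111, 11111, 10000, 00000, 11111
Majority votes: 11001

11001


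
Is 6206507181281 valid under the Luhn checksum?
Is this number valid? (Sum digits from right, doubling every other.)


Luhn sum = 47
47 mod 10 = 7

Invalid (Luhn sum mod 10 = 7)


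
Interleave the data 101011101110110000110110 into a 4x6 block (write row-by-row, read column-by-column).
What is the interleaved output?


Matrix:
  101011
  101110
  110000
  110110
Read columns: 111100111100010111011000

111100111100010111011000


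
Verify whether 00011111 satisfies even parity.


Number of 1s: 5

No, parity error (5 ones)


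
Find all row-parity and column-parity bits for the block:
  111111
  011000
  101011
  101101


Row parities: 0000
Column parities: 100001

Row P: 0000, Col P: 100001, Corner: 0


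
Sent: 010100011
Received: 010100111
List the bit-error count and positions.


XOR: 000000100

1 error(s) at position(s): 6


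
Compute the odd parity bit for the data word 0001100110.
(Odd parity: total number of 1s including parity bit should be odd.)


Number of 1s in data: 4
Parity bit: 1

1


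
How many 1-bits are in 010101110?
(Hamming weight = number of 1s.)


Counting 1s in 010101110

5


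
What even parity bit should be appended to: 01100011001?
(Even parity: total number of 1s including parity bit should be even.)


Number of 1s in data: 5
Parity bit: 1

1


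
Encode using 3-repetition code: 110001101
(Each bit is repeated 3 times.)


Each bit -> 3 copies

111111000000000111111000111


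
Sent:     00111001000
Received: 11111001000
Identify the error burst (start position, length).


XOR: 11000000000

Burst at position 0, length 2


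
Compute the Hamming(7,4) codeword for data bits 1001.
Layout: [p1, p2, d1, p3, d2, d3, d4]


Parity bits: p1=0, p2=0, p3=1

0011001


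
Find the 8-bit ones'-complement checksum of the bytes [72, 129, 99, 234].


Sum = 534 mod 256 = 22
Complement = 233

233


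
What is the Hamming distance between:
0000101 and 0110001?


XOR: 0110100
Count of 1s: 3

3


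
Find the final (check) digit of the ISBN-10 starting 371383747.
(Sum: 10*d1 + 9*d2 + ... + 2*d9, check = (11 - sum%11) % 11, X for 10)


Weighted sum: 239
239 mod 11 = 8

Check digit: 3


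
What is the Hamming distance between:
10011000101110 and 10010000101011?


XOR: 00001000000101
Count of 1s: 3

3


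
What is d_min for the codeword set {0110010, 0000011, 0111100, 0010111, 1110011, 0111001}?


Comparing all pairs, minimum distance: 2
Can detect 1 errors, correct 0 errors

2


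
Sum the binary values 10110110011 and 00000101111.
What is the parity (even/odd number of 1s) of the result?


10110110011 = 1459
00000101111 = 47
Sum = 1506 = 10111100010
1s count = 6

even parity (6 ones in 10111100010)


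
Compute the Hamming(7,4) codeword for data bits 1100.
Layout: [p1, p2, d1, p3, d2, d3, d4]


Parity bits: p1=0, p2=1, p3=1

0111100


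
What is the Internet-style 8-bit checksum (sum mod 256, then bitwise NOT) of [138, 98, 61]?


Sum = 297 mod 256 = 41
Complement = 214

214


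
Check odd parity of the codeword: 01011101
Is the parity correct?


Number of 1s: 5

Yes, parity is correct (5 ones)


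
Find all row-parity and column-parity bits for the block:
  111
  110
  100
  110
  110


Row parities: 10100
Column parities: 101

Row P: 10100, Col P: 101, Corner: 0


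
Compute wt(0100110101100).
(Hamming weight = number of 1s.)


Counting 1s in 0100110101100

6


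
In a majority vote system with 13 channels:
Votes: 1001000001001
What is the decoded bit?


Ones: 4 out of 13
Threshold: 7

0 (4/13 voted 1)


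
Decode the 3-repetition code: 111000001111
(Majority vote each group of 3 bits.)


Groups: 111, 000, 001, 111
Majority votes: 1001

1001


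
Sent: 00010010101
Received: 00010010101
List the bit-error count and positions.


XOR: 00000000000

0 errors (received matches sent)


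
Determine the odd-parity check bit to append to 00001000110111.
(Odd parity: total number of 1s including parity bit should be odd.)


Number of 1s in data: 6
Parity bit: 1

1


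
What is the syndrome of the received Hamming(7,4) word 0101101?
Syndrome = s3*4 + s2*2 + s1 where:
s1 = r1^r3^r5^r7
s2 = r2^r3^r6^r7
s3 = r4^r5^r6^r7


s1=0, s2=0, s3=1

Syndrome = 4 (error at position 4)


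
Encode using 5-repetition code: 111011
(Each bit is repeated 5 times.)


Each bit -> 5 copies

111111111111111000001111111111


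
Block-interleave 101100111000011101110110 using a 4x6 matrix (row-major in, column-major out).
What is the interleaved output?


Matrix:
  101100
  111000
  011101
  110110
Read columns: 110101111110101100010010

110101111110101100010010


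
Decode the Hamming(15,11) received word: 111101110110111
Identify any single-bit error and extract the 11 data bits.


Syndrome = 0: no error detected

Data: 10110110111 (no errors)


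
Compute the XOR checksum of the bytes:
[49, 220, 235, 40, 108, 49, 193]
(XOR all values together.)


XOR chain: 49 ^ 220 ^ 235 ^ 40 ^ 108 ^ 49 ^ 193 = 178

178


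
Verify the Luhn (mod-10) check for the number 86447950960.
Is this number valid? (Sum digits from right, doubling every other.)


Luhn sum = 56
56 mod 10 = 6

Invalid (Luhn sum mod 10 = 6)


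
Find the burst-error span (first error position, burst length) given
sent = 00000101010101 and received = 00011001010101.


XOR: 00011100000000

Burst at position 3, length 3


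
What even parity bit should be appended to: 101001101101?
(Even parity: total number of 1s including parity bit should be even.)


Number of 1s in data: 7
Parity bit: 1

1


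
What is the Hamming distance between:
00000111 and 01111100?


XOR: 01111011
Count of 1s: 6

6


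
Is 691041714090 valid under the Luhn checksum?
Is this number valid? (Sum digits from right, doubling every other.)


Luhn sum = 46
46 mod 10 = 6

Invalid (Luhn sum mod 10 = 6)


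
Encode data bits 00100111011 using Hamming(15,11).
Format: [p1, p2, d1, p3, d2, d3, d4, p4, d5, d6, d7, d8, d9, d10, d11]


Parity bits: p1=0, p2=1, p3=0, p4=1

010001010111011


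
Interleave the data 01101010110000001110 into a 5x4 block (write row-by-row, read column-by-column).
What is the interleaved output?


Matrix:
  0110
  1010
  1100
  0000
  1110
Read columns: 01101101011100100000

01101101011100100000
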